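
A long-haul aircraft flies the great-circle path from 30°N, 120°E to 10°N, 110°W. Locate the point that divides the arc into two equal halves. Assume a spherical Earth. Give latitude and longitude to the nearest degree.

≈ 40°N, 167°W

From cos δ = sin φ₁ sin φ₂ + cos φ₁ cos φ₂ cos Δλ, the central angle is δ ≈ 2.050 rad (117.5°).
Interpolate at f = 1/2 with slerp weights a = sin((1−f)δ)/sin δ ≈ 0.963, b = sin(fδ)/sin δ ≈ 0.963.
p = a·p₁ + b·p₂ ≈ (-0.742, -0.169, 0.649); φ = arcsin(p_z) ≈ 40.47°, λ = atan2(p_y, p_x) ≈ -167.16°.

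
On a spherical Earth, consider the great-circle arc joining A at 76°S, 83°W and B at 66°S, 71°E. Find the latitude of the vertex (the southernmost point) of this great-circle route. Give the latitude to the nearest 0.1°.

≈ 85.9°S

The great circle lies in the plane with unit normal n̂ = (p₁ × p₂)/|p₁ × p₂|.
Here n̂_z ≈ +0.072; the vertex latitude is φ_max = arccos|n̂_z| ≈ 85.9°.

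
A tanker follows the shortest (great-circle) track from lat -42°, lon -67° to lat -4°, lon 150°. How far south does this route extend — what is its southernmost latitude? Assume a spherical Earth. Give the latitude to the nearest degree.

The great circle lies in the plane with unit normal n̂ = (p₁ × p₂)/|p₁ × p₂|.
Here n̂_z ≈ -0.532; the vertex latitude is φ_max = arccos|n̂_z| ≈ 57.8°.
Check via Clairaut: cos φ_max = |cos φ₁| · sin C = cos(42.0°)·sin(134.3°) ≈ 0.532, again giving ≈ 57.8°.

≈ -58°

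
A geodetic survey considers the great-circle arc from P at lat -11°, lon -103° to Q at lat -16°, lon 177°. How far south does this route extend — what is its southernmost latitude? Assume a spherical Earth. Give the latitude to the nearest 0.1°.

≈ -17.9°

The great circle lies in the plane with unit normal n̂ = (p₁ × p₂)/|p₁ × p₂|.
Here n̂_z ≈ -0.952; the vertex latitude is φ_max = arccos|n̂_z| ≈ 17.9°.
Check via Clairaut: cos φ_max = |cos φ₁| · sin C = cos(11.0°)·sin(104.2°) ≈ 0.952, again giving ≈ 17.9°.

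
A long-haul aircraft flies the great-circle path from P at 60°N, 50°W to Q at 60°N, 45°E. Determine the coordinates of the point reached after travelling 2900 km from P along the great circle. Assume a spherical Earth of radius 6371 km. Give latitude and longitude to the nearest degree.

≈ 68°N, 10°E

Write both endpoints as unit vectors p₁, p₂ with components (cos φ cos λ, cos φ sin λ, sin φ).
The central angle between the endpoints is δ = arccos(p₁·p₂) ≈ 0.755 rad (43.3°). The total great-circle distance is δ·R ≈ 0.755 × 6371 ≈ 4811 km, so the target fraction is f = 2900/4811 ≈ 0.603.
Interpolate at f ≈ 0.603 with slerp weights a = sin((1−f)δ)/sin δ ≈ 0.431, b = sin(fδ)/sin δ ≈ 0.641.
p = a·p₁ + b·p₂ ≈ (0.365, 0.062, 0.929); φ = arcsin(p_z) ≈ 68.25°, λ = atan2(p_y, p_x) ≈ 9.58°.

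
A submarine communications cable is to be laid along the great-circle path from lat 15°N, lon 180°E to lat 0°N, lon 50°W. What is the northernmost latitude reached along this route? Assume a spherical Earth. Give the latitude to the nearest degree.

≈ 19°N

The great circle lies in the plane with unit normal n̂ = (p₁ × p₂)/|p₁ × p₂|.
Here n̂_z ≈ +0.944; the vertex latitude is φ_max = arccos|n̂_z| ≈ 19.3°.
Check via Clairaut: cos φ_max = |cos φ₁| · sin C = cos(15.0°)·sin(77.7°) ≈ 0.944, again giving ≈ 19.3°.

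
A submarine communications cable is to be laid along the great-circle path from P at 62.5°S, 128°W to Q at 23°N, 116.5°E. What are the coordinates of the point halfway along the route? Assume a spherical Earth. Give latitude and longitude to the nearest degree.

≈ 31°S, 147°E

The haversine formula gives a central angle δ ≈ 2.129 rad (122.0°) between the endpoints.
Interpolate at f = 1/2 with slerp weights a = sin((1−f)δ)/sin δ ≈ 1.031, b = sin(fδ)/sin δ ≈ 1.031.
p = a·p₁ + b·p₂ ≈ (-0.717, 0.474, -0.512); φ = arcsin(p_z) ≈ -30.77°, λ = atan2(p_y, p_x) ≈ 146.51°.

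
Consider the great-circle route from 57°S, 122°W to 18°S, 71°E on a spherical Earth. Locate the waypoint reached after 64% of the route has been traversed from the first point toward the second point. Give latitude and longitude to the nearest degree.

Write both endpoints as unit vectors p₁, p₂ with components (cos φ cos λ, cos φ sin λ, sin φ).
The central angle between the endpoints is δ = arccos(p₁·p₂) ≈ 1.819 rad (104.2°).
Interpolate at f = 0.64 with slerp weights a = sin((1−f)δ)/sin δ ≈ 0.628, b = sin(fδ)/sin δ ≈ 0.947.
p = a·p₁ + b·p₂ ≈ (0.112, 0.562, -0.820); φ = arcsin(p_z) ≈ -55.05°, λ = atan2(p_y, p_x) ≈ 78.72°.

≈ 55°S, 79°E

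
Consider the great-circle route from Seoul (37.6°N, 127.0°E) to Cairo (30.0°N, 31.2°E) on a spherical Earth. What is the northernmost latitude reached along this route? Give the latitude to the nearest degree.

≈ 45°N

The great circle lies in the plane with unit normal n̂ = (p₁ × p₂)/|p₁ × p₂|.
Here n̂_z ≈ -0.702; the vertex latitude is φ_max = arccos|n̂_z| ≈ 45.4°.
Check via Clairaut: cos φ_max = |cos φ₁| · sin C = cos(37.6°)·sin(62.4°) ≈ 0.702, again giving ≈ 45.4°.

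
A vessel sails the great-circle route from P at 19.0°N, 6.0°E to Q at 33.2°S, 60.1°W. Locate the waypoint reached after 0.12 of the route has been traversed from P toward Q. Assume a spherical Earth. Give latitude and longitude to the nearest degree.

≈ 13°N, 2°W

Convert each endpoint to a unit vector on the sphere (x = cos φ cos λ, y = cos φ sin λ, z = sin φ).
The central angle between the endpoints is δ = arccos(p₁·p₂) ≈ 1.428 rad (81.8°).
Interpolate at f = 0.12 with slerp weights a = sin((1−f)δ)/sin δ ≈ 0.961, b = sin(fδ)/sin δ ≈ 0.172.
p = a·p₁ + b·p₂ ≈ (0.975, -0.030, 0.218); φ = arcsin(p_z) ≈ 12.62°, λ = atan2(p_y, p_x) ≈ -1.76°.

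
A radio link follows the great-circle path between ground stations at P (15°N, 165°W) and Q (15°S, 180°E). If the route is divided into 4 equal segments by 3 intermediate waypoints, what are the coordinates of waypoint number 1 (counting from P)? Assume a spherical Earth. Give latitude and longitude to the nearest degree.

Convert each endpoint to a unit vector on the sphere (x = cos φ cos λ, y = cos φ sin λ, z = sin φ).
The central angle between the endpoints is δ = arccos(p₁·p₂) ≈ 0.584 rad (33.5°).
Interpolate at f = 1/4 with slerp weights a = sin((1−f)δ)/sin δ ≈ 0.769, b = sin(fδ)/sin δ ≈ 0.264.
p = a·p₁ + b·p₂ ≈ (-0.973, -0.192, 0.131); φ = arcsin(p_z) ≈ 7.52°, λ = atan2(p_y, p_x) ≈ -168.82°.

≈ (8°N, 169°W)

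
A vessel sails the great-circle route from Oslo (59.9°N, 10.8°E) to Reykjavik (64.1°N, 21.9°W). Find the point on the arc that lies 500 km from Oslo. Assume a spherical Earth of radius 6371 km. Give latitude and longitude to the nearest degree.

Write both endpoints as unit vectors p₁, p₂ with components (cos φ cos λ, cos φ sin λ, sin φ).
The central angle between the endpoints is δ = arccos(p₁·p₂) ≈ 0.274 rad (15.7°). The total great-circle distance is δ·R ≈ 0.274 × 6371 ≈ 1748 km, so the target fraction is f = 500/1748 ≈ 0.286.
Interpolate at f ≈ 0.286 with slerp weights a = sin((1−f)δ)/sin δ ≈ 0.718, b = sin(fδ)/sin δ ≈ 0.289.
p = a·p₁ + b·p₂ ≈ (0.471, 0.020, 0.882); φ = arcsin(p_z) ≈ 61.86°, λ = atan2(p_y, p_x) ≈ 2.48°.

≈ (62°N, 2°E)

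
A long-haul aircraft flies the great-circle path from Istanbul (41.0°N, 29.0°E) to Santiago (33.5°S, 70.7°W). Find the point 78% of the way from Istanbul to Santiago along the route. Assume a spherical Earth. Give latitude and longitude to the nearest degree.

Write both endpoints as unit vectors p₁, p₂ with components (cos φ cos λ, cos φ sin λ, sin φ).
The central angle between the endpoints is δ = arccos(p₁·p₂) ≈ 2.058 rad (117.9°).
Interpolate at f = 0.78 with slerp weights a = sin((1−f)δ)/sin δ ≈ 0.495, b = sin(fδ)/sin δ ≈ 1.131.
p = a·p₁ + b·p₂ ≈ (0.638, -0.709, -0.299); φ = arcsin(p_z) ≈ -17.43°, λ = atan2(p_y, p_x) ≈ -48.00°.

≈ (17°S, 48°W)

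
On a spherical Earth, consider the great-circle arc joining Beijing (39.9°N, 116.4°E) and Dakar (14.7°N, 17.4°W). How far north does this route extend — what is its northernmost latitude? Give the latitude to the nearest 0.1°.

≈ 55.1°N

The great circle lies in the plane with unit normal n̂ = (p₁ × p₂)/|p₁ × p₂|.
Here n̂_z ≈ -0.572; the vertex latitude is φ_max = arccos|n̂_z| ≈ 55.1°.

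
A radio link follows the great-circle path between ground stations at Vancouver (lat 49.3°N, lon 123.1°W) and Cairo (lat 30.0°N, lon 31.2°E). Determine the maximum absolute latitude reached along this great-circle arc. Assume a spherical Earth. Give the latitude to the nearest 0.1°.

≈ 75.7°N

The great circle lies in the plane with unit normal n̂ = (p₁ × p₂)/|p₁ × p₂|.
Here n̂_z ≈ +0.247; the vertex latitude is φ_max = arccos|n̂_z| ≈ 75.7°.
Check via Clairaut: cos φ_max = |cos φ₁| · sin C = cos(49.3°)·sin(22.3°) ≈ 0.247, again giving ≈ 75.7°.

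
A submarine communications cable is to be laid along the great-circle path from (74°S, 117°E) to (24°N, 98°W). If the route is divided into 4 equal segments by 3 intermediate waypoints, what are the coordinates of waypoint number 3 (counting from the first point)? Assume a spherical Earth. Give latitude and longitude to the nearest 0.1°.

≈ (7.1°S, 104.0°W)

Convert each endpoint to a unit vector on the sphere (x = cos φ cos λ, y = cos φ sin λ, z = sin φ).
The central angle between the endpoints is δ = arccos(p₁·p₂) ≈ 2.211 rad (126.7°).
Interpolate at f = 3/4 with slerp weights a = sin((1−f)δ)/sin δ ≈ 0.655, b = sin(fδ)/sin δ ≈ 1.242.
p = a·p₁ + b·p₂ ≈ (-0.240, -0.963, -0.124); φ = arcsin(p_z) ≈ -7.12°, λ = atan2(p_y, p_x) ≈ -103.99°.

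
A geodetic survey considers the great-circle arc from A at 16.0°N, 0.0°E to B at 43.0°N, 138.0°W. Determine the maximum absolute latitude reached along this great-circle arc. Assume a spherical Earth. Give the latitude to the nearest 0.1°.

≈ 60.1°N

The great circle lies in the plane with unit normal n̂ = (p₁ × p₂)/|p₁ × p₂|.
Here n̂_z ≈ -0.499; the vertex latitude is φ_max = arccos|n̂_z| ≈ 60.1°.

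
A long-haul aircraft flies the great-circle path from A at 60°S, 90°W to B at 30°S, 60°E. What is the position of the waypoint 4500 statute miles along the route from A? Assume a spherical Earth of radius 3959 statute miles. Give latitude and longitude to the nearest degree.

Write both endpoints as unit vectors p₁, p₂ with components (cos φ cos λ, cos φ sin λ, sin φ).
The central angle between the endpoints is δ = arccos(p₁·p₂) ≈ 1.513 rad (86.7°). The total great-circle distance is δ·R ≈ 1.513 × 3959 ≈ 5989 mi, so the target fraction is f = 4500/5989 ≈ 0.751.
Interpolate at f ≈ 0.751 with slerp weights a = sin((1−f)δ)/sin δ ≈ 0.368, b = sin(fδ)/sin δ ≈ 0.909.
p = a·p₁ + b·p₂ ≈ (0.394, 0.498, -0.773); φ = arcsin(p_z) ≈ -50.62°, λ = atan2(p_y, p_x) ≈ 51.66°.

≈ 51°S, 52°E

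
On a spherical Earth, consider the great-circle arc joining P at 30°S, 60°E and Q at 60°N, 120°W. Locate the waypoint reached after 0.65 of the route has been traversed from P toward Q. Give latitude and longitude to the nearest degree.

Convert each endpoint to a unit vector on the sphere (x = cos φ cos λ, y = cos φ sin λ, z = sin φ).
The central angle between the endpoints is δ = arccos(p₁·p₂) ≈ 2.618 rad (150.0°).
Interpolate at f = 0.65 with slerp weights a = sin((1−f)δ)/sin δ ≈ 1.587, b = sin(fδ)/sin δ ≈ 1.983.
p = a·p₁ + b·p₂ ≈ (0.191, 0.331, 0.924); φ = arcsin(p_z) ≈ 67.50°, λ = atan2(p_y, p_x) ≈ 60.00°.

≈ 68°N, 60°E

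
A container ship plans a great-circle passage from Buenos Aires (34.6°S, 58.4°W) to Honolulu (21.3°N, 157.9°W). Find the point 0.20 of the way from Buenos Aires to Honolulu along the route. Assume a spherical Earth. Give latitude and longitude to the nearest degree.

Write both endpoints as unit vectors p₁, p₂ with components (cos φ cos λ, cos φ sin λ, sin φ).
The central angle between the endpoints is δ = arccos(p₁·p₂) ≈ 1.910 rad (109.4°).
Interpolate at f = 0.20 with slerp weights a = sin((1−f)δ)/sin δ ≈ 1.059, b = sin(fδ)/sin δ ≈ 0.395.
p = a·p₁ + b·p₂ ≈ (0.116, -0.881, -0.458); φ = arcsin(p_z) ≈ -27.26°, λ = atan2(p_y, p_x) ≈ -82.52°.

≈ 27°S, 83°W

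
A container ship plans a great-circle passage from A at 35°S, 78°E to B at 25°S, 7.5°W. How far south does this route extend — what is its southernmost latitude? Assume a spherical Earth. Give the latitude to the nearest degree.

The great circle lies in the plane with unit normal n̂ = (p₁ × p₂)/|p₁ × p₂|.
Here n̂_z ≈ -0.776; the vertex latitude is φ_max = arccos|n̂_z| ≈ 39.1°.
Check via Clairaut: cos φ_max = |cos φ₁| · sin C = cos(35.0°)·sin(108.7°) ≈ 0.776, again giving ≈ 39.1°.

≈ 39°S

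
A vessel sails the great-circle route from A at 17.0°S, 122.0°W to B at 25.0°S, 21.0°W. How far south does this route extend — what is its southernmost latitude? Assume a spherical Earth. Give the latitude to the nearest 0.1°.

The great circle lies in the plane with unit normal n̂ = (p₁ × p₂)/|p₁ × p₂|.
Here n̂_z ≈ +0.852; the vertex latitude is φ_max = arccos|n̂_z| ≈ 31.6°.

≈ 31.6°S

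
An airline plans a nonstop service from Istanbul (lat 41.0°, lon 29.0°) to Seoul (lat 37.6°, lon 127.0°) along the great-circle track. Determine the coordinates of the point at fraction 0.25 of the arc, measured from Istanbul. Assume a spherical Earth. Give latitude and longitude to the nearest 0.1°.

Write both endpoints as unit vectors p₁, p₂ with components (cos φ cos λ, cos φ sin λ, sin φ).
The central angle between the endpoints is δ = arccos(p₁·p₂) ≈ 1.248 rad (71.5°).
Interpolate at f = 0.25 with slerp weights a = sin((1−f)δ)/sin δ ≈ 0.849, b = sin(fδ)/sin δ ≈ 0.324.
p = a·p₁ + b·p₂ ≈ (0.406, 0.515, 0.755); φ = arcsin(p_z) ≈ 48.99°, λ = atan2(p_y, p_x) ≈ 51.77°.

≈ lat 49.0°, lon 51.8°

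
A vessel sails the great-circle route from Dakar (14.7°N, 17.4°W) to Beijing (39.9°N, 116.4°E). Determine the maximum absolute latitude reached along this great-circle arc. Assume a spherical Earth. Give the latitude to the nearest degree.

≈ 55°N

The great circle lies in the plane with unit normal n̂ = (p₁ × p₂)/|p₁ × p₂|.
Here n̂_z ≈ +0.572; the vertex latitude is φ_max = arccos|n̂_z| ≈ 55.1°.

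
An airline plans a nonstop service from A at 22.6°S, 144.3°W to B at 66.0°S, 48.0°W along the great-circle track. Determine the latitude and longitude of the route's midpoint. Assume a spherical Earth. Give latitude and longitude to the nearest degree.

≈ 53°S, 120°W

Write both endpoints as unit vectors p₁, p₂ with components (cos φ cos λ, cos φ sin λ, sin φ).
The central angle between the endpoints is δ = arccos(p₁·p₂) ≈ 1.256 rad (71.9°).
Interpolate at f = 1/2 with slerp weights a = sin((1−f)δ)/sin δ ≈ 0.618, b = sin(fδ)/sin δ ≈ 0.618.
p = a·p₁ + b·p₂ ≈ (-0.295, -0.520, -0.802); φ = arcsin(p_z) ≈ -53.31°, λ = atan2(p_y, p_x) ≈ -119.59°.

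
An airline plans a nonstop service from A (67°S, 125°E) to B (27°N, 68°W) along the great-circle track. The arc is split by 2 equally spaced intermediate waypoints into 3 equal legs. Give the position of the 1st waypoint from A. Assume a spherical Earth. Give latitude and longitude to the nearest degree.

The haversine formula gives a central angle δ ≈ 2.430 rad (139.2°) between the endpoints.
Interpolate at f = 1/3 with slerp weights a = sin((1−f)δ)/sin δ ≈ 1.529, b = sin(fδ)/sin δ ≈ 1.109.
p = a·p₁ + b·p₂ ≈ (0.027, -0.426, -0.904); φ = arcsin(p_z) ≈ -64.70°, λ = atan2(p_y, p_x) ≈ -86.33°.

≈ (65°S, 86°W)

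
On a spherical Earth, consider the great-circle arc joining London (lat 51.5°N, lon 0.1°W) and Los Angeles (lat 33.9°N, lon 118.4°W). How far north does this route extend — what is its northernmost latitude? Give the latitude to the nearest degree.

≈ 62°N

The great circle lies in the plane with unit normal n̂ = (p₁ × p₂)/|p₁ × p₂|.
Here n̂_z ≈ -0.464; the vertex latitude is φ_max = arccos|n̂_z| ≈ 62.4°.
Check via Clairaut: cos φ_max = |cos φ₁| · sin C = cos(51.5°)·sin(48.1°) ≈ 0.464, again giving ≈ 62.4°.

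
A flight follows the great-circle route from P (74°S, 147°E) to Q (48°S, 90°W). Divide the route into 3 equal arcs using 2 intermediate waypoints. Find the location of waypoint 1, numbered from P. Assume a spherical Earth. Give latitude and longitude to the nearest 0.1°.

≈ (77.2°S, 139.1°W)

From cos δ = sin φ₁ sin φ₂ + cos φ₁ cos φ₂ cos Δλ, the central angle is δ ≈ 0.910 rad (52.1°).
Interpolate at f = 1/3 with slerp weights a = sin((1−f)δ)/sin δ ≈ 0.722, b = sin(fδ)/sin δ ≈ 0.378.
p = a·p₁ + b·p₂ ≈ (-0.167, -0.145, -0.975); φ = arcsin(p_z) ≈ -77.24°, λ = atan2(p_y, p_x) ≈ -139.07°.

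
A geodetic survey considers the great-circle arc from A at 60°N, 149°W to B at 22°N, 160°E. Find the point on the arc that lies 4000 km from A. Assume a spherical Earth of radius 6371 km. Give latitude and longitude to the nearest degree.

Convert each endpoint to a unit vector on the sphere (x = cos φ cos λ, y = cos φ sin λ, z = sin φ).
The central angle between the endpoints is δ = arccos(p₁·p₂) ≈ 0.907 rad (52.0°). The total great-circle distance is δ·R ≈ 0.907 × 6371 ≈ 5778 km, so the target fraction is f = 4000/5778 ≈ 0.692.
Interpolate at f ≈ 0.692 with slerp weights a = sin((1−f)δ)/sin δ ≈ 0.350, b = sin(fδ)/sin δ ≈ 0.746.
p = a·p₁ + b·p₂ ≈ (-0.800, 0.146, 0.582); φ = arcsin(p_z) ≈ 35.61°, λ = atan2(p_y, p_x) ≈ 169.62°.

≈ 36°N, 170°E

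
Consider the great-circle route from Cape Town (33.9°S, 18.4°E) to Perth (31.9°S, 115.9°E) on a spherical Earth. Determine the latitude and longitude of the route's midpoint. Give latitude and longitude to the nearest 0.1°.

Write both endpoints as unit vectors p₁, p₂ with components (cos φ cos λ, cos φ sin λ, sin φ).
The central angle between the endpoints is δ = arccos(p₁·p₂) ≈ 1.367 rad (78.3°).
Interpolate at f = 1/2 with slerp weights a = sin((1−f)δ)/sin δ ≈ 0.645, b = sin(fδ)/sin δ ≈ 0.645.
p = a·p₁ + b·p₂ ≈ (0.269, 0.661, -0.700); φ = arcsin(p_z) ≈ -44.45°, λ = atan2(p_y, p_x) ≈ 67.89°.

≈ (44.5°S, 67.9°E)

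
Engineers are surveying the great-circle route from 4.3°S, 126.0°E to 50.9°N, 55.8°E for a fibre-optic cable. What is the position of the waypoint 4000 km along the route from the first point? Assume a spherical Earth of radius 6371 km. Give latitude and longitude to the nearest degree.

Write both endpoints as unit vectors p₁, p₂ with components (cos φ cos λ, cos φ sin λ, sin φ).
The central angle between the endpoints is δ = arccos(p₁·p₂) ≈ 1.415 rad (81.1°). The total great-circle distance is δ·R ≈ 1.415 × 6371 ≈ 9017 km, so the target fraction is f = 4000/9017 ≈ 0.444.
Interpolate at f ≈ 0.444 with slerp weights a = sin((1−f)δ)/sin δ ≈ 0.717, b = sin(fδ)/sin δ ≈ 0.595.
p = a·p₁ + b·p₂ ≈ (-0.210, 0.889, 0.408); φ = arcsin(p_z) ≈ 24.06°, λ = atan2(p_y, p_x) ≈ 103.27°.

≈ 24°N, 103°E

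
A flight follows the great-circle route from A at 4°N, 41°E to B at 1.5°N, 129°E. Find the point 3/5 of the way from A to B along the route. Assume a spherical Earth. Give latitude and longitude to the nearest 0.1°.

The haversine formula gives a central angle δ ≈ 1.534 rad (87.9°) between the endpoints.
Interpolate at f = 3/5 with slerp weights a = sin((1−f)δ)/sin δ ≈ 0.576, b = sin(fδ)/sin δ ≈ 0.796.
p = a·p₁ + b·p₂ ≈ (-0.067, 0.996, 0.061); φ = arcsin(p_z) ≈ 3.50°, λ = atan2(p_y, p_x) ≈ 93.86°.

≈ 3.5°N, 93.9°E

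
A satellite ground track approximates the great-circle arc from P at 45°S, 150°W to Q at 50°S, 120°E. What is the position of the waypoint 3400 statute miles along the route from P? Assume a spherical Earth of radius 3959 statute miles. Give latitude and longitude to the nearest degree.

≈ 54°S, 131°E

Write both endpoints as unit vectors p₁, p₂ with components (cos φ cos λ, cos φ sin λ, sin φ).
The central angle between the endpoints is δ = arccos(p₁·p₂) ≈ 0.998 rad (57.2°). The total great-circle distance is δ·R ≈ 0.998 × 3959 ≈ 3953 mi, so the target fraction is f = 3400/3953 ≈ 0.860.
Interpolate at f ≈ 0.860 with slerp weights a = sin((1−f)δ)/sin δ ≈ 0.165, b = sin(fδ)/sin δ ≈ 0.901.
p = a·p₁ + b·p₂ ≈ (-0.391, 0.443, -0.807); φ = arcsin(p_z) ≈ -53.80°, λ = atan2(p_y, p_x) ≈ 131.43°.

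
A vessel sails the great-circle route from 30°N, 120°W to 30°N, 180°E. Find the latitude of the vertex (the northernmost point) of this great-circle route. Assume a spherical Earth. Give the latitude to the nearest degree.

≈ 34°N

The great circle lies in the plane with unit normal n̂ = (p₁ × p₂)/|p₁ × p₂|.
Here n̂_z ≈ -0.832; the vertex latitude is φ_max = arccos|n̂_z| ≈ 33.7°.
Check via Clairaut: cos φ_max = |cos φ₁| · sin C = cos(30.0°)·sin(73.9°) ≈ 0.832, again giving ≈ 33.7°.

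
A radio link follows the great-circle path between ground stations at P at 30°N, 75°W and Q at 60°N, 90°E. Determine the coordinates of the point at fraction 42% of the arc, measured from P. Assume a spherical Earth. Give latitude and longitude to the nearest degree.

≈ 67°N, 63°W

Convert each endpoint to a unit vector on the sphere (x = cos φ cos λ, y = cos φ sin λ, z = sin φ).
The central angle between the endpoints is δ = arccos(p₁·p₂) ≈ 1.556 rad (89.2°).
Interpolate at f = 0.42 with slerp weights a = sin((1−f)δ)/sin δ ≈ 0.785, b = sin(fδ)/sin δ ≈ 0.608.
p = a·p₁ + b·p₂ ≈ (0.176, -0.353, 0.919); φ = arcsin(p_z) ≈ 66.79°, λ = atan2(p_y, p_x) ≈ -63.48°.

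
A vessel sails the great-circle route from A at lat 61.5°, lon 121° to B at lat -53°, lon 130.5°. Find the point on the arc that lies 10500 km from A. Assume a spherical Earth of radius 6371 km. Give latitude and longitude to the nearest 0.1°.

Write both endpoints as unit vectors p₁, p₂ with components (cos φ cos λ, cos φ sin λ, sin φ).
The central angle between the endpoints is δ = arccos(p₁·p₂) ≈ 2.003 rad (114.7°). The total great-circle distance is δ·R ≈ 2.003 × 6371 ≈ 12759 km, so the target fraction is f = 10500/12759 ≈ 0.823.
Interpolate at f ≈ 0.823 with slerp weights a = sin((1−f)δ)/sin δ ≈ 0.382, b = sin(fδ)/sin δ ≈ 1.098.
p = a·p₁ + b·p₂ ≈ (-0.523, 0.659, -0.541); φ = arcsin(p_z) ≈ -32.73°, λ = atan2(p_y, p_x) ≈ 128.45°.

≈ lat -32.7°, lon 128.4°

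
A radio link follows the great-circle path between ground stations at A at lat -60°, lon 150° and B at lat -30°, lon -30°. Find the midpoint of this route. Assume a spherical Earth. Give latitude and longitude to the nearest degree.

Write both endpoints as unit vectors p₁, p₂ with components (cos φ cos λ, cos φ sin λ, sin φ).
The central angle between the endpoints is δ = arccos(p₁·p₂) ≈ 1.571 rad (90.0°).
Interpolate at f = 1/2 with slerp weights a = sin((1−f)δ)/sin δ ≈ 0.707, b = sin(fδ)/sin δ ≈ 0.707.
p = a·p₁ + b·p₂ ≈ (0.224, -0.129, -0.966); φ = arcsin(p_z) ≈ -75.00°, λ = atan2(p_y, p_x) ≈ -30.00°.

≈ lat -75°, lon -30°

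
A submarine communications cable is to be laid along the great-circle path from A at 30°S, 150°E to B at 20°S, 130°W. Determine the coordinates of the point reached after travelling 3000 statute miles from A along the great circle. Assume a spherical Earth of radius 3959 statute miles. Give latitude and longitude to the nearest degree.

≈ 30°S, 159°W

Write both endpoints as unit vectors p₁, p₂ with components (cos φ cos λ, cos φ sin λ, sin φ).
The central angle between the endpoints is δ = arccos(p₁·p₂) ≈ 1.253 rad (71.8°). The total great-circle distance is δ·R ≈ 1.253 × 3959 ≈ 4961 mi, so the target fraction is f = 3000/4961 ≈ 0.605.
Interpolate at f ≈ 0.605 with slerp weights a = sin((1−f)δ)/sin δ ≈ 0.500, b = sin(fδ)/sin δ ≈ 0.723.
p = a·p₁ + b·p₂ ≈ (-0.812, -0.304, -0.498); φ = arcsin(p_z) ≈ -29.84°, λ = atan2(p_y, p_x) ≈ -159.47°.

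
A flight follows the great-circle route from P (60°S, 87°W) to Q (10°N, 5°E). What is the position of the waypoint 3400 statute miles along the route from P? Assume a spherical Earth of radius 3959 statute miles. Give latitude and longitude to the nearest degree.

Write both endpoints as unit vectors p₁, p₂ with components (cos φ cos λ, cos φ sin λ, sin φ).
The central angle between the endpoints is δ = arccos(p₁·p₂) ≈ 1.739 rad (99.6°). The total great-circle distance is δ·R ≈ 1.739 × 3959 ≈ 6885 mi, so the target fraction is f = 3400/6885 ≈ 0.494.
Interpolate at f ≈ 0.494 with slerp weights a = sin((1−f)δ)/sin δ ≈ 0.782, b = sin(fδ)/sin δ ≈ 0.768.
p = a·p₁ + b·p₂ ≈ (0.774, -0.325, -0.544); φ = arcsin(p_z) ≈ -32.95°, λ = atan2(p_y, p_x) ≈ -22.75°.

≈ (33°S, 23°W)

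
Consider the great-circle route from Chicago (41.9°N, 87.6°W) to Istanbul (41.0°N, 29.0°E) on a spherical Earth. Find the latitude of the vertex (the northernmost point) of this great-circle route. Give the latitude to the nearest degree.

The great circle lies in the plane with unit normal n̂ = (p₁ × p₂)/|p₁ × p₂|.
Here n̂_z ≈ +0.511; the vertex latitude is φ_max = arccos|n̂_z| ≈ 59.3°.

≈ 59°N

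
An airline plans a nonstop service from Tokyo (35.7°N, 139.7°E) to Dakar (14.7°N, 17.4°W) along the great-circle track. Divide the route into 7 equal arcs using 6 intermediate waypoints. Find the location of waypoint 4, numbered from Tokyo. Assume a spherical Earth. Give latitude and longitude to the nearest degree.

≈ (60°N, 22°E)

Write both endpoints as unit vectors p₁, p₂ with components (cos φ cos λ, cos φ sin λ, sin φ).
The central angle between the endpoints is δ = arccos(p₁·p₂) ≈ 2.184 rad (125.1°).
Interpolate at f = 4/7 with slerp weights a = sin((1−f)δ)/sin δ ≈ 0.985, b = sin(fδ)/sin δ ≈ 1.160.
p = a·p₁ + b·p₂ ≈ (0.461, 0.182, 0.869); φ = arcsin(p_z) ≈ 60.32°, λ = atan2(p_y, p_x) ≈ 21.53°.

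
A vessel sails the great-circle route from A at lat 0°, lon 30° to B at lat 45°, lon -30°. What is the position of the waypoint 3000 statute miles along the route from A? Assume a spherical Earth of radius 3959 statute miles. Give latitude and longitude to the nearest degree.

Convert each endpoint to a unit vector on the sphere (x = cos φ cos λ, y = cos φ sin λ, z = sin φ).
The central angle between the endpoints is δ = arccos(p₁·p₂) ≈ 1.209 rad (69.3°). The total great-circle distance is δ·R ≈ 1.209 × 3959 ≈ 4788 mi, so the target fraction is f = 3000/4788 ≈ 0.627.
Interpolate at f ≈ 0.627 with slerp weights a = sin((1−f)δ)/sin δ ≈ 0.467, b = sin(fδ)/sin δ ≈ 0.735.
p = a·p₁ + b·p₂ ≈ (0.854, -0.026, 0.520); φ = arcsin(p_z) ≈ 31.30°, λ = atan2(p_y, p_x) ≈ -1.78°.

≈ lat 31°, lon -2°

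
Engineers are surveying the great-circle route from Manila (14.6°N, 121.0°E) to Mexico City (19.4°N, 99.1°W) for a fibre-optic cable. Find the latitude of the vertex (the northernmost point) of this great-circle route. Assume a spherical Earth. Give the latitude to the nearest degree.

The great circle lies in the plane with unit normal n̂ = (p₁ × p₂)/|p₁ × p₂|.
Here n̂_z ≈ +0.745; the vertex latitude is φ_max = arccos|n̂_z| ≈ 41.8°.

≈ 42°N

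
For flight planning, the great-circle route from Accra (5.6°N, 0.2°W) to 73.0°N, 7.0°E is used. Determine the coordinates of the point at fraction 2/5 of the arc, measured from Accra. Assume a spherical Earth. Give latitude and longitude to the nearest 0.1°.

≈ 32.6°N, 1.0°E

The haversine formula gives a central angle δ ≈ 1.179 rad (67.5°) between the endpoints.
Interpolate at f = 2/5 with slerp weights a = sin((1−f)δ)/sin δ ≈ 0.703, b = sin(fδ)/sin δ ≈ 0.492.
p = a·p₁ + b·p₂ ≈ (0.842, 0.015, 0.539); φ = arcsin(p_z) ≈ 32.59°, λ = atan2(p_y, p_x) ≈ 1.02°.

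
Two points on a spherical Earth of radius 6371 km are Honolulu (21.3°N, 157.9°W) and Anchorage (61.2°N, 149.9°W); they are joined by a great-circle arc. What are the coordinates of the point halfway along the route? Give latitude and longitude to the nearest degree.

≈ 41°N, 155°W

From cos δ = sin φ₁ sin φ₂ + cos φ₁ cos φ₂ cos Δλ, the central angle is δ ≈ 0.703 rad (40.3°).
Interpolate at f = 1/2 with slerp weights a = sin((1−f)δ)/sin δ ≈ 0.533, b = sin(fδ)/sin δ ≈ 0.533.
p = a·p₁ + b·p₂ ≈ (-0.682, -0.315, 0.660); φ = arcsin(p_z) ≈ 41.31°, λ = atan2(p_y, p_x) ≈ -155.18°.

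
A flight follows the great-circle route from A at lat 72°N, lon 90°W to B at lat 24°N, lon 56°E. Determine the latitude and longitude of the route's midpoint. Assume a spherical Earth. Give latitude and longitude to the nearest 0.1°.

Convert each endpoint to a unit vector on the sphere (x = cos φ cos λ, y = cos φ sin λ, z = sin φ).
The central angle between the endpoints is δ = arccos(p₁·p₂) ≈ 1.417 rad (81.2°).
Interpolate at f = 1/2 with slerp weights a = sin((1−f)δ)/sin δ ≈ 0.659, b = sin(fδ)/sin δ ≈ 0.659.
p = a·p₁ + b·p₂ ≈ (0.336, 0.295, 0.894); φ = arcsin(p_z) ≈ 63.41°, λ = atan2(p_y, p_x) ≈ 41.27°.

≈ lat 63.4°N, lon 41.3°E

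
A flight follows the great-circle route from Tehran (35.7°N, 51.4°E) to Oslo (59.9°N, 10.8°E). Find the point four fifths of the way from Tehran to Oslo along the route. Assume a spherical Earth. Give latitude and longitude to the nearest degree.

≈ 56°N, 23°E

Write both endpoints as unit vectors p₁, p₂ with components (cos φ cos λ, cos φ sin λ, sin φ).
The central angle between the endpoints is δ = arccos(p₁·p₂) ≈ 0.620 rad (35.5°).
Interpolate at f = 4/5 with slerp weights a = sin((1−f)δ)/sin δ ≈ 0.213, b = sin(fδ)/sin δ ≈ 0.819.
p = a·p₁ + b·p₂ ≈ (0.511, 0.212, 0.833); φ = arcsin(p_z) ≈ 56.39°, λ = atan2(p_y, p_x) ≈ 22.52°.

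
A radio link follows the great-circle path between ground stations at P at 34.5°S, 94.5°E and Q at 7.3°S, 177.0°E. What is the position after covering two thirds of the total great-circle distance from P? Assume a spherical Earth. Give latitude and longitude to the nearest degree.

≈ 21°S, 154°E

Convert each endpoint to a unit vector on the sphere (x = cos φ cos λ, y = cos φ sin λ, z = sin φ).
The central angle between the endpoints is δ = arccos(p₁·p₂) ≈ 1.391 rad (79.7°).
Interpolate at f = 2/3 with slerp weights a = sin((1−f)δ)/sin δ ≈ 0.455, b = sin(fδ)/sin δ ≈ 0.813.
p = a·p₁ + b·p₂ ≈ (-0.835, 0.416, -0.361); φ = arcsin(p_z) ≈ -21.15°, λ = atan2(p_y, p_x) ≈ 153.53°.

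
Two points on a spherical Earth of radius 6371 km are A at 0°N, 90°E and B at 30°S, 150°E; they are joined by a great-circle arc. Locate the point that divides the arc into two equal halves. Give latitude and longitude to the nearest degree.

≈ 17°S, 118°E

Write both endpoints as unit vectors p₁, p₂ with components (cos φ cos λ, cos φ sin λ, sin φ).
The central angle between the endpoints is δ = arccos(p₁·p₂) ≈ 1.123 rad (64.3°).
Interpolate at f = 1/2 with slerp weights a = sin((1−f)δ)/sin δ ≈ 0.591, b = sin(fδ)/sin δ ≈ 0.591.
p = a·p₁ + b·p₂ ≈ (-0.443, 0.846, -0.295); φ = arcsin(p_z) ≈ -17.18°, λ = atan2(p_y, p_x) ≈ 117.63°.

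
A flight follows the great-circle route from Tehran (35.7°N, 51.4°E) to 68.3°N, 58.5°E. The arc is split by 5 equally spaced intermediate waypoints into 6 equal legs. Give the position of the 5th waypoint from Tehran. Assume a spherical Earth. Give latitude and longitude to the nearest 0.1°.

Write both endpoints as unit vectors p₁, p₂ with components (cos φ cos λ, cos φ sin λ, sin φ).
The central angle between the endpoints is δ = arccos(p₁·p₂) ≈ 0.573 rad (32.8°).
Interpolate at f = 5/6 with slerp weights a = sin((1−f)δ)/sin δ ≈ 0.176, b = sin(fδ)/sin δ ≈ 0.848.
p = a·p₁ + b·p₂ ≈ (0.253, 0.379, 0.890); φ = arcsin(p_z) ≈ 62.90°, λ = atan2(p_y, p_x) ≈ 56.28°.

≈ 62.9°N, 56.3°E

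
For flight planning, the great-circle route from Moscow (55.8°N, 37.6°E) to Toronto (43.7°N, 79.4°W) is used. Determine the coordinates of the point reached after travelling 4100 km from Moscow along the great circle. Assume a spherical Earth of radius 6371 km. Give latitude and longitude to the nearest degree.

≈ 65°N, 40°W

The haversine formula gives a central angle δ ≈ 1.173 rad (67.2°) between the endpoints. The total great-circle distance is δ·R ≈ 1.173 × 6371 ≈ 7476 km, so the target fraction is f = 4100/7476 ≈ 0.548.
Interpolate at f ≈ 0.548 with slerp weights a = sin((1−f)δ)/sin δ ≈ 0.548, b = sin(fδ)/sin δ ≈ 0.651.
p = a·p₁ + b·p₂ ≈ (0.331, -0.274, 0.903); φ = arcsin(p_z) ≈ 64.55°, λ = atan2(p_y, p_x) ≈ -39.69°.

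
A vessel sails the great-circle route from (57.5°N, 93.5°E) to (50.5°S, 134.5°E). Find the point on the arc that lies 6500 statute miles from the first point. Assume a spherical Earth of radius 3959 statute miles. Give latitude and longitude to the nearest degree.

≈ (33°S, 126°E)

Write both endpoints as unit vectors p₁, p₂ with components (cos φ cos λ, cos φ sin λ, sin φ).
The central angle between the endpoints is δ = arccos(p₁·p₂) ≈ 1.975 rad (113.1°). The total great-circle distance is δ·R ≈ 1.975 × 3959 ≈ 7817 mi, so the target fraction is f = 6500/7817 ≈ 0.832.
Interpolate at f ≈ 0.832 with slerp weights a = sin((1−f)δ)/sin δ ≈ 0.355, b = sin(fδ)/sin δ ≈ 1.085.
p = a·p₁ + b·p₂ ≈ (-0.495, 0.683, -0.537); φ = arcsin(p_z) ≈ -32.51°, λ = atan2(p_y, p_x) ≈ 125.96°.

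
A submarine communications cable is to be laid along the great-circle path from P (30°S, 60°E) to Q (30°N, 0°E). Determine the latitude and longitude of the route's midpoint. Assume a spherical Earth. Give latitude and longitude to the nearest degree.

Convert each endpoint to a unit vector on the sphere (x = cos φ cos λ, y = cos φ sin λ, z = sin φ).
The central angle between the endpoints is δ = arccos(p₁·p₂) ≈ 1.445 rad (82.8°).
Interpolate at f = 1/2 with slerp weights a = sin((1−f)δ)/sin δ ≈ 0.667, b = sin(fδ)/sin δ ≈ 0.667.
p = a·p₁ + b·p₂ ≈ (0.866, 0.500, 0.000); φ = arcsin(p_z) ≈ 0.00°, λ = atan2(p_y, p_x) ≈ 30.00°.

≈ (0°N, 30°E)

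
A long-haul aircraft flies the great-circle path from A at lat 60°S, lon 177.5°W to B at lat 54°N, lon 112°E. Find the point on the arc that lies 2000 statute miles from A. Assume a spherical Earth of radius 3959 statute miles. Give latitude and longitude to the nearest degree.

≈ lat 36°S, lon 158°E

The haversine formula gives a central angle δ ≈ 2.217 rad (127.1°) between the endpoints. The total great-circle distance is δ·R ≈ 2.217 × 3959 ≈ 8779 mi, so the target fraction is f = 2000/8779 ≈ 0.228.
Interpolate at f ≈ 0.228 with slerp weights a = sin((1−f)δ)/sin δ ≈ 1.240, b = sin(fδ)/sin δ ≈ 0.606.
p = a·p₁ + b·p₂ ≈ (-0.753, 0.303, -0.584); φ = arcsin(p_z) ≈ -35.71°, λ = atan2(p_y, p_x) ≈ 158.06°.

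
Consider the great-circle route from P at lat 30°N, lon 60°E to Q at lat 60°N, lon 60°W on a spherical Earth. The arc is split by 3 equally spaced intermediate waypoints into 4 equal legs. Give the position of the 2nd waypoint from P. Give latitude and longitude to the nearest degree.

Write both endpoints as unit vectors p₁, p₂ with components (cos φ cos λ, cos φ sin λ, sin φ).
The central angle between the endpoints is δ = arccos(p₁·p₂) ≈ 1.353 rad (77.5°).
Interpolate at f = 2/4 with slerp weights a = sin((1−f)δ)/sin δ ≈ 0.641, b = sin(fδ)/sin δ ≈ 0.641.
p = a·p₁ + b·p₂ ≈ (0.438, 0.203, 0.876); φ = arcsin(p_z) ≈ 61.14°, λ = atan2(p_y, p_x) ≈ 24.90°.

≈ lat 61°N, lon 25°E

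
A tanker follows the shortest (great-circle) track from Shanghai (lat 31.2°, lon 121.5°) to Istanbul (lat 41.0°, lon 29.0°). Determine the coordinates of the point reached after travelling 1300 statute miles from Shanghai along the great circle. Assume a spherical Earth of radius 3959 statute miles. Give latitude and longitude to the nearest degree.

≈ lat 41°, lon 102°

Convert each endpoint to a unit vector on the sphere (x = cos φ cos λ, y = cos φ sin λ, z = sin φ).
The central angle between the endpoints is δ = arccos(p₁·p₂) ≈ 1.254 rad (71.8°). The total great-circle distance is δ·R ≈ 1.254 × 3959 ≈ 4964 mi, so the target fraction is f = 1300/4964 ≈ 0.262.
Interpolate at f ≈ 0.262 with slerp weights a = sin((1−f)δ)/sin δ ≈ 0.841, b = sin(fδ)/sin δ ≈ 0.339.
p = a·p₁ + b·p₂ ≈ (-0.152, 0.737, 0.658); φ = arcsin(p_z) ≈ 41.16°, λ = atan2(p_y, p_x) ≈ 101.63°.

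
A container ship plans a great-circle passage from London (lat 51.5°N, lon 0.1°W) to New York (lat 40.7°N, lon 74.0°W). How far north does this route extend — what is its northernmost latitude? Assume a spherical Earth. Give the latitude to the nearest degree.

≈ 54°N

The great circle lies in the plane with unit normal n̂ = (p₁ × p₂)/|p₁ × p₂|.
Here n̂_z ≈ -0.591; the vertex latitude is φ_max = arccos|n̂_z| ≈ 53.8°.
Check via Clairaut: cos φ_max = |cos φ₁| · sin C = cos(51.5°)·sin(71.7°) ≈ 0.591, again giving ≈ 53.8°.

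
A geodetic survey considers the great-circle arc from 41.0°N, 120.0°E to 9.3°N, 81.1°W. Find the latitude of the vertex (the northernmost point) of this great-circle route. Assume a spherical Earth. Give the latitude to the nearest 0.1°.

The great circle lies in the plane with unit normal n̂ = (p₁ × p₂)/|p₁ × p₂|.
Here n̂_z ≈ +0.332; the vertex latitude is φ_max = arccos|n̂_z| ≈ 70.6°.
Check via Clairaut: cos φ_max = |cos φ₁| · sin C = cos(41.0°)·sin(26.1°) ≈ 0.332, again giving ≈ 70.6°.

≈ 70.6°N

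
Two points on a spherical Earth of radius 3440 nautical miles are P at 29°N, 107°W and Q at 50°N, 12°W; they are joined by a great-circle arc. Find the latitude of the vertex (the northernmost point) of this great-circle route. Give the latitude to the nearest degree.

≈ 54°N

The great circle lies in the plane with unit normal n̂ = (p₁ × p₂)/|p₁ × p₂|.
Here n̂_z ≈ +0.592; the vertex latitude is φ_max = arccos|n̂_z| ≈ 53.7°.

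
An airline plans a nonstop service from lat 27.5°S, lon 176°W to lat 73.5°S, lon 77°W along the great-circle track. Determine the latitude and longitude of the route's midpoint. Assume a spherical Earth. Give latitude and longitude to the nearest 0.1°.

The haversine formula gives a central angle δ ≈ 1.156 rad (66.2°) between the endpoints.
Interpolate at f = 1/2 with slerp weights a = sin((1−f)δ)/sin δ ≈ 0.597, b = sin(fδ)/sin δ ≈ 0.597.
p = a·p₁ + b·p₂ ≈ (-0.490, -0.202, -0.848); φ = arcsin(p_z) ≈ -57.99°, λ = atan2(p_y, p_x) ≈ -157.59°.

≈ lat 58.0°S, lon 157.6°W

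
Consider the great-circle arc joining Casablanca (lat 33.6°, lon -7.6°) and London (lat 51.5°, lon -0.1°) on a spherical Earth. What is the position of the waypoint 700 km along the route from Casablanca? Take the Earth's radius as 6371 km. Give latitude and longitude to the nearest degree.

≈ lat 40°, lon -6°

Write both endpoints as unit vectors p₁, p₂ with components (cos φ cos λ, cos φ sin λ, sin φ).
The central angle between the endpoints is δ = arccos(p₁·p₂) ≈ 0.327 rad (18.7°). The total great-circle distance is δ·R ≈ 0.327 × 6371 ≈ 2080 km, so the target fraction is f = 700/2080 ≈ 0.336.
Interpolate at f ≈ 0.336 with slerp weights a = sin((1−f)δ)/sin δ ≈ 0.670, b = sin(fδ)/sin δ ≈ 0.342.
p = a·p₁ + b·p₂ ≈ (0.766, -0.074, 0.638); φ = arcsin(p_z) ≈ 39.67°, λ = atan2(p_y, p_x) ≈ -5.53°.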